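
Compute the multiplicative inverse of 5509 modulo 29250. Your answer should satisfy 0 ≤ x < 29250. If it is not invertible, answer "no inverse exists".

8389

Extended Euclidean algorithm:
29250 = 5·5509 + 1705
5509 = 3·1705 + 394
1705 = 4·394 + 129
394 = 3·129 + 7
129 = 18·7 + 3
7 = 2·3 + 1
3 = 3·1 + 0
Since gcd(5509, 29250) = 1, back-substitute to write 1 as a combination:
1 = 7 − 2·3
1 = −2·129 + 37·7
1 = 37·394 − 113·129
1 = −113·1705 + 489·394
1 = 489·5509 − 1580·1705
1 = −1580·29250 + 8389·5509
So 5509·8389 ≡ 1 (mod 29250).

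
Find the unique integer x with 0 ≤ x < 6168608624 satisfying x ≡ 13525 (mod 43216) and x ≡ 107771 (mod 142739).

470290037

Write x = 13525 + 43216·k. Then 43216·k ≡ 107771 − 13525 ≡ 94246 (mod 142739).
Need 43216⁻¹ mod 142739. Extended Euclid on (142739, 43216):
142739 = 3*43216 + 13091
43216 = 3*13091 + 3943
13091 = 3*3943 + 1262
3943 = 3*1262 + 157
1262 = 8*157 + 6
157 = 26*6 + 1
6 = 6*1 + 0
Back-substitute:
1 = 157 − 26·6
1 = −26·1262 + 209·157
1 = 209·3943 − 653·1262
1 = −653·13091 + 2168·3943
1 = 2168·43216 − 7157·13091
1 = −7157·142739 + 23639·43216
43216⁻¹ ≡ 23639 (mod 142739), so k ≡ 23639·94246 ≡ 10882 (mod 142739).
x = 13525 + 43216·10882 = 470290037.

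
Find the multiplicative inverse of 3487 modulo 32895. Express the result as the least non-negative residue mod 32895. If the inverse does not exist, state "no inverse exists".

Apply the Euclidean algorithm to 32895 and 3487:
32895 = 9*3487 + 1512
3487 = 2*1512 + 463
1512 = 3*463 + 123
463 = 3*123 + 94
123 = 1*94 + 29
94 = 3*29 + 7
29 = 4*7 + 1
7 = 7*1 + 0
Since gcd(3487, 32895) = 1, back-substitute to write 1 as a combination:
1 = 29 − 4·7
1 = −4·94 + 13·29
1 = 13·123 − 17·94
1 = −17·463 + 64·123
1 = 64·1512 − 209·463
1 = −209·3487 + 482·1512
1 = 482·32895 − 4547·3487
So 3487·(-4547) ≡ 1 (mod 32895), and -4547 ≡ 28348 (mod 32895).

28348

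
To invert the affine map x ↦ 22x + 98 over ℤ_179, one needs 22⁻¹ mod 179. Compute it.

gcd(179, 22) by repeated division:
179 = 8×22 + 3
22 = 7×3 + 1
3 = 3×1 + 0
Since gcd(22, 179) = 1, back-substitute to write 1 as a combination:
1 = 22 − 7·3
1 = −7·179 + 57·22
So 22·57 ≡ 1 (mod 179).

57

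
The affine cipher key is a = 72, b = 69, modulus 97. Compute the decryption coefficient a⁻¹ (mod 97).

Extended Euclidean algorithm:
97 = 1×72 + 25
72 = 2×25 + 22
25 = 1×22 + 3
22 = 7×3 + 1
3 = 3×1 + 0
The gcd is 1. Working backward:
1 = 22 − 7·3
1 = −7·25 + 8·22
1 = 8·72 − 23·25
1 = −23·97 + 31·72
So 72·31 ≡ 1 (mod 97).

31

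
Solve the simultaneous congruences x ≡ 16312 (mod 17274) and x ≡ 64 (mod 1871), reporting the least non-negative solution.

28570234

Write x = 16312 + 17274·k. Then 17274·k ≡ 64 − 16312 ≡ 591 (mod 1871).
Need 17274⁻¹ mod 1871. Extended Euclid on (1871, 435):
1871 = 4·435 + 131
435 = 3·131 + 42
131 = 3·42 + 5
42 = 8·5 + 2
5 = 2·2 + 1
2 = 2·1 + 0
Back-substitute:
1 = 5 − 2·2
1 = −2·42 + 17·5
1 = 17·131 − 53·42
1 = −53·435 + 176·131
1 = 176·1871 − 757·435
17274⁻¹ ≡ 1114 (mod 1871), so k ≡ 1114·591 ≡ 1653 (mod 1871).
x = 16312 + 17274·1653 = 28570234.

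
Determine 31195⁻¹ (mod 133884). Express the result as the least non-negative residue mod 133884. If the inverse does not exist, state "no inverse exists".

119575

Apply the Euclidean algorithm to 133884 and 31195:
133884 = 4·31195 + 9104
31195 = 3·9104 + 3883
9104 = 2·3883 + 1338
3883 = 2·1338 + 1207
1338 = 1·1207 + 131
1207 = 9·131 + 28
131 = 4·28 + 19
28 = 1·19 + 9
19 = 2·9 + 1
9 = 9·1 + 0
The gcd is 1. Working backward:
1 = 19 − 2·9
1 = −2·28 + 3·19
1 = 3·131 − 14·28
1 = −14·1207 + 129·131
1 = 129·1338 − 143·1207
1 = −143·3883 + 415·1338
1 = 415·9104 − 973·3883
1 = −973·31195 + 3334·9104
1 = 3334·133884 − 14309·31195
Thus 31195·(-14309) ≡ 1 (mod 133884); reducing, -14309 mod 133884 = 119575.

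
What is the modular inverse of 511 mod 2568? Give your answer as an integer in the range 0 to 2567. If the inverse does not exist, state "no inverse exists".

1975

Run Euclid on (2568, 511):
2568 = 5×511 + 13
511 = 39×13 + 4
13 = 3×4 + 1
4 = 4×1 + 0
gcd = 1, so the inverse exists. Back-substitute:
1 = 13 − 3·4
1 = −3·511 + 118·13
1 = 118·2568 − 593·511
Hence 511⁻¹ ≡ -593 ≡ 1975 (mod 2568).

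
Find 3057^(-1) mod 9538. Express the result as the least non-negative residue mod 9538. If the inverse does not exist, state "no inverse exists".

2365

Run Euclid on (9538, 3057):
9538 = 3·3057 + 367
3057 = 8·367 + 121
367 = 3·121 + 4
121 = 30·4 + 1
4 = 4·1 + 0
gcd = 1, so the inverse exists. Back-substitute:
1 = 121 − 30·4
1 = −30·367 + 91·121
1 = 91·3057 − 758·367
1 = −758·9538 + 2365·3057
So 3057·2365 ≡ 1 (mod 9538).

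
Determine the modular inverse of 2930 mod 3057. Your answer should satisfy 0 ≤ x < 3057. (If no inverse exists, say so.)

2720

Apply the Euclidean algorithm to 3057 and 2930:
3057 = 1·2930 + 127
2930 = 23·127 + 9
127 = 14·9 + 1
9 = 9·1 + 0
The gcd is 1. Working backward:
1 = 127 − 14·9
1 = −14·2930 + 323·127
1 = 323·3057 − 337·2930
So 2930·(-337) ≡ 1 (mod 3057), and -337 ≡ 2720 (mod 3057).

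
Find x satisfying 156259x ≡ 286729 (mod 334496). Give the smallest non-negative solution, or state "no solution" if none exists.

First find gcd(156259, 334496):
334496 = 2*156259 + 21978
156259 = 7*21978 + 2413
21978 = 9*2413 + 261
2413 = 9*261 + 64
261 = 4*64 + 5
64 = 12*5 + 4
5 = 1*4 + 1
4 = 4*1 + 0
gcd = 1, so a unique solution mod 334496 exists.
Back-substitute for the Bézout coefficients:
1 = 5 − 4
1 = −64 + 13·5
1 = 13·261 − 53·64
1 = −53·2413 + 490·261
1 = 490·21978 − 4463·2413
1 = −4463·156259 + 31731·21978
1 = 31731·334496 − 67925·156259
So 156259·(-67925) ≡ 1 (mod 334496), giving 156259⁻¹ ≡ 266571.
x ≡ 156259⁻¹·286729 ≡ 266571·286729 ≡ 296771 (mod 334496).

296771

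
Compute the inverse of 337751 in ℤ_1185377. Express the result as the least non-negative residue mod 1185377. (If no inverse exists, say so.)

Extended Euclidean algorithm:
1185377 = 3·337751 + 172124
337751 = 1·172124 + 165627
172124 = 1·165627 + 6497
165627 = 25·6497 + 3202
6497 = 2·3202 + 93
3202 = 34·93 + 40
93 = 2·40 + 13
40 = 3·13 + 1
13 = 13·1 + 0
Since gcd(337751, 1185377) = 1, back-substitute to write 1 as a combination:
1 = 40 − 3·13
1 = −3·93 + 7·40
1 = 7·3202 − 241·93
1 = −241·6497 + 489·3202
1 = 489·165627 − 12466·6497
1 = −12466·172124 + 12955·165627
1 = 12955·337751 − 25421·172124
1 = −25421·1185377 + 89218·337751
So 337751·89218 ≡ 1 (mod 1185377).

89218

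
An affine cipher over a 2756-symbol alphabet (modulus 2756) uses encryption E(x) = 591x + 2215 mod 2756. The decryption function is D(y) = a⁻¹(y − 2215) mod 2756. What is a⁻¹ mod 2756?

2299

Apply the Euclidean algorithm to 2756 and 591:
2756 = 4×591 + 392
591 = 1×392 + 199
392 = 1×199 + 193
199 = 1×193 + 6
193 = 32×6 + 1
6 = 6×1 + 0
The gcd is 1. Working backward:
1 = 193 − 32·6
1 = −32·199 + 33·193
1 = 33·392 − 65·199
1 = −65·591 + 98·392
1 = 98·2756 − 457·591
Hence 591⁻¹ ≡ -457 ≡ 2299 (mod 2756).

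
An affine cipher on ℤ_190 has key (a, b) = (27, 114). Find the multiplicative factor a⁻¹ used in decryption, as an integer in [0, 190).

gcd(190, 27) by repeated division:
190 = 7×27 + 1
27 = 27×1 + 0
The gcd is 1. Working backward:
1 = 190 − 7·27
Hence 27⁻¹ ≡ -7 ≡ 183 (mod 190).

183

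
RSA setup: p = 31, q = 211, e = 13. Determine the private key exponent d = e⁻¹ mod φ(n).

φ(n) = (p−1)(q−1) = 30·210 = 6300.
Need d with 13·d ≡ 1 (mod 6300). Apply the extended Euclidean algorithm:
6300 = 484·13 + 8
13 = 1·8 + 5
8 = 1·5 + 3
5 = 1·3 + 2
3 = 1·2 + 1
2 = 2·1 + 0
Back-substitute:
1 = 3 − 2
1 = −5 + 2·3
1 = 2·8 − 3·5
1 = −3·13 + 5·8
1 = 5·6300 − 2423·13
So 13·(-2423) ≡ 1 (mod 6300), hence d ≡ -2423 ≡ 3877 (mod 6300).

3877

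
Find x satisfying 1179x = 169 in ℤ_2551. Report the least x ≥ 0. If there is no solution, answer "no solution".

First find gcd(1179, 2551):
2551 = 2·1179 + 193
1179 = 6·193 + 21
193 = 9·21 + 4
21 = 5·4 + 1
4 = 4·1 + 0
gcd = 1, so a unique solution mod 2551 exists.
Back-substitute for the Bézout coefficients:
1 = 21 − 5·4
1 = −5·193 + 46·21
1 = 46·1179 − 281·193
1 = −281·2551 + 608·1179
So 1179·(608) ≡ 1 (mod 2551), giving 1179⁻¹ ≡ 608.
x ≡ 1179⁻¹·169 ≡ 608·169 ≡ 712 (mod 2551).

712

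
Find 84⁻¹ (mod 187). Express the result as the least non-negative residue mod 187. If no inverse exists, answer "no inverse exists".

gcd(187, 84) by repeated division:
187 = 2×84 + 19
84 = 4×19 + 8
19 = 2×8 + 3
8 = 2×3 + 2
3 = 1×2 + 1
2 = 2×1 + 0
Since gcd(84, 187) = 1, back-substitute to write 1 as a combination:
1 = 3 − 2
1 = −8 + 3·3
1 = 3·19 − 7·8
1 = −7·84 + 31·19
1 = 31·187 − 69·84
Thus 84·(-69) ≡ 1 (mod 187); reducing, -69 mod 187 = 118.

118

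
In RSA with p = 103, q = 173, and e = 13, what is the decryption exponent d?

14845

φ(n) = (p−1)(q−1) = 102·172 = 17544.
Need d with 13·d ≡ 1 (mod 17544). Apply the extended Euclidean algorithm:
17544 = 1349·13 + 7
13 = 1·7 + 6
7 = 1·6 + 1
6 = 6·1 + 0
Back-substitute:
1 = 7 − 6
1 = −13 + 2·7
1 = 2·17544 − 2699·13
So 13·(-2699) ≡ 1 (mod 17544), hence d ≡ -2699 ≡ 14845 (mod 17544).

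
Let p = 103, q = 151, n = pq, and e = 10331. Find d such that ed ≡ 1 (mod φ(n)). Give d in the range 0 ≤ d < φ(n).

φ(n) = (p−1)(q−1) = 102·150 = 15300.
Need d with 10331·d ≡ 1 (mod 15300). Apply the extended Euclidean algorithm:
15300 = 1·10331 + 4969
10331 = 2·4969 + 393
4969 = 12·393 + 253
393 = 1·253 + 140
253 = 1·140 + 113
140 = 1·113 + 27
113 = 4·27 + 5
27 = 5·5 + 2
5 = 2·2 + 1
2 = 2·1 + 0
Back-substitute:
1 = 5 − 2·2
1 = −2·27 + 11·5
1 = 11·113 − 46·27
1 = −46·140 + 57·113
1 = 57·253 − 103·140
1 = −103·393 + 160·253
1 = 160·4969 − 2023·393
1 = −2023·10331 + 4206·4969
1 = 4206·15300 − 6229·10331
So 10331·(-6229) ≡ 1 (mod 15300), hence d ≡ -6229 ≡ 9071 (mod 15300).

9071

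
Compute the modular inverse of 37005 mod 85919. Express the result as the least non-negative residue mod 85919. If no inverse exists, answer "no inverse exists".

Extended Euclidean algorithm:
85919 = 2*37005 + 11909
37005 = 3*11909 + 1278
11909 = 9*1278 + 407
1278 = 3*407 + 57
407 = 7*57 + 8
57 = 7*8 + 1
8 = 8*1 + 0
Since gcd(37005, 85919) = 1, back-substitute to write 1 as a combination:
1 = 57 − 7·8
1 = −7·407 + 50·57
1 = 50·1278 − 157·407
1 = −157·11909 + 1463·1278
1 = 1463·37005 − 4546·11909
1 = −4546·85919 + 10555·37005
So 37005·10555 ≡ 1 (mod 85919).

10555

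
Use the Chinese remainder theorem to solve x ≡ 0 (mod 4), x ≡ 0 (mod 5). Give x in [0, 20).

0

Write x = 0 + 4·k. Then 4·k ≡ 0 − 0 ≡ 0 (mod 5).
Need 4⁻¹ mod 5. Extended Euclid on (5, 4):
5 = 1×4 + 1
4 = 4×1 + 0
Back-substitute:
1 = 5 − 4
4⁻¹ ≡ 4 (mod 5), so k ≡ 4·0 ≡ 0 (mod 5).
x = 0 + 4·0 = 0.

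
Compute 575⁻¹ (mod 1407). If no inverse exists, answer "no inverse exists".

gcd(1407, 575) by repeated division:
1407 = 2×575 + 257
575 = 2×257 + 61
257 = 4×61 + 13
61 = 4×13 + 9
13 = 1×9 + 4
9 = 2×4 + 1
4 = 4×1 + 0
Since gcd(575, 1407) = 1, back-substitute to write 1 as a combination:
1 = 9 − 2·4
1 = −2·13 + 3·9
1 = 3·61 − 14·13
1 = −14·257 + 59·61
1 = 59·575 − 132·257
1 = −132·1407 + 323·575
So 575·323 ≡ 1 (mod 1407).

323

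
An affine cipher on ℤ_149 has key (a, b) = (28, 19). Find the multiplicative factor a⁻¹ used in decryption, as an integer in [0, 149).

Run Euclid on (149, 28):
149 = 5·28 + 9
28 = 3·9 + 1
9 = 9·1 + 0
Since gcd(28, 149) = 1, back-substitute to write 1 as a combination:
1 = 28 − 3·9
1 = −3·149 + 16·28
So 28·16 ≡ 1 (mod 149).

16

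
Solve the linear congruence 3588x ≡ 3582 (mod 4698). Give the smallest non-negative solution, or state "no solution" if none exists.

183

First find gcd(3588, 4698):
4698 = 1·3588 + 1110
3588 = 3·1110 + 258
1110 = 4·258 + 78
258 = 3·78 + 24
78 = 3·24 + 6
24 = 4·6 + 0
gcd = 6 and 6 | 3582, so solutions exist. Divide through by 6: 598x ≡ 597 (mod 783).
Now find 598⁻¹ mod 783:
783 = 1×598 + 185
598 = 3×185 + 43
185 = 4×43 + 13
43 = 3×13 + 4
13 = 3×4 + 1
4 = 4×1 + 0
Back-substitute:
1 = 13 − 3·4
1 = −3·43 + 10·13
1 = 10·185 − 43·43
1 = −43·598 + 139·185
1 = 139·783 − 182·598
So 598·(-182) ≡ 1 (mod 783), i.e. 598⁻¹ ≡ 601.
Then x ≡ 601·597 ≡ 183 (mod 783); the smallest non-negative solution is x = 183.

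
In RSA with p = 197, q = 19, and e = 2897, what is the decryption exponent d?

φ(n) = (p−1)(q−1) = 196·18 = 3528.
Need d with 2897·d ≡ 1 (mod 3528). Apply the extended Euclidean algorithm:
3528 = 1×2897 + 631
2897 = 4×631 + 373
631 = 1×373 + 258
373 = 1×258 + 115
258 = 2×115 + 28
115 = 4×28 + 3
28 = 9×3 + 1
3 = 3×1 + 0
Back-substitute:
1 = 28 − 9·3
1 = −9·115 + 37·28
1 = 37·258 − 83·115
1 = −83·373 + 120·258
1 = 120·631 − 203·373
1 = −203·2897 + 932·631
1 = 932·3528 − 1135·2897
So 2897·(-1135) ≡ 1 (mod 3528), hence d ≡ -1135 ≡ 2393 (mod 3528).

2393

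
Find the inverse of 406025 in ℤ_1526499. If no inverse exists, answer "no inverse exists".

Apply the Euclidean algorithm to 1526499 and 406025:
1526499 = 3*406025 + 308424
406025 = 1*308424 + 97601
308424 = 3*97601 + 15621
97601 = 6*15621 + 3875
15621 = 4*3875 + 121
3875 = 32*121 + 3
121 = 40*3 + 1
3 = 3*1 + 0
Since gcd(406025, 1526499) = 1, back-substitute to write 1 as a combination:
1 = 121 − 40·3
1 = −40·3875 + 1281·121
1 = 1281·15621 − 5164·3875
1 = −5164·97601 + 32265·15621
1 = 32265·308424 − 101959·97601
1 = −101959·406025 + 134224·308424
1 = 134224·1526499 − 504631·406025
Hence 406025⁻¹ ≡ -504631 ≡ 1021868 (mod 1526499).

1021868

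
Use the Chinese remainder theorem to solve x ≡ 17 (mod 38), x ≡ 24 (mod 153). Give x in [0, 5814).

Write x = 17 + 38·k. Then 38·k ≡ 24 − 17 ≡ 7 (mod 153).
Need 38⁻¹ mod 153. Extended Euclid on (153, 38):
153 = 4*38 + 1
38 = 38*1 + 0
Back-substitute:
1 = 153 − 4·38
38⁻¹ ≡ 149 (mod 153), so k ≡ 149·7 ≡ 125 (mod 153).
x = 17 + 38·125 = 4767.

4767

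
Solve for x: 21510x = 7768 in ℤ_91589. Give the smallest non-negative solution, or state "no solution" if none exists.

First find gcd(21510, 91589):
91589 = 4·21510 + 5549
21510 = 3·5549 + 4863
5549 = 1·4863 + 686
4863 = 7·686 + 61
686 = 11·61 + 15
61 = 4·15 + 1
15 = 15·1 + 0
gcd = 1, so a unique solution mod 91589 exists.
Back-substitute for the Bézout coefficients:
1 = 61 − 4·15
1 = −4·686 + 45·61
1 = 45·4863 − 319·686
1 = −319·5549 + 364·4863
1 = 364·21510 − 1411·5549
1 = −1411·91589 + 6008·21510
So 21510·(6008) ≡ 1 (mod 91589), giving 21510⁻¹ ≡ 6008.
x ≡ 21510⁻¹·7768 ≡ 6008·7768 ≡ 51343 (mod 91589).

51343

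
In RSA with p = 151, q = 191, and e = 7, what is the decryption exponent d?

φ(n) = (p−1)(q−1) = 150·190 = 28500.
Need d with 7·d ≡ 1 (mod 28500). Apply the extended Euclidean algorithm:
28500 = 4071·7 + 3
7 = 2·3 + 1
3 = 3·1 + 0
Back-substitute:
1 = 7 − 2·3
1 = −2·28500 + 8143·7
So 7·8143 ≡ 1 (mod 28500), hence d = 8143.

8143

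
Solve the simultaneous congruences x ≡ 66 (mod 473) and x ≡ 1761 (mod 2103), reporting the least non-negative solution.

960729

Write x = 66 + 473·k. Then 473·k ≡ 1761 − 66 ≡ 1695 (mod 2103).
Need 473⁻¹ mod 2103. Extended Euclid on (2103, 473):
2103 = 4·473 + 211
473 = 2·211 + 51
211 = 4·51 + 7
51 = 7·7 + 2
7 = 3·2 + 1
2 = 2·1 + 0
Back-substitute:
1 = 7 − 3·2
1 = −3·51 + 22·7
1 = 22·211 − 91·51
1 = −91·473 + 204·211
1 = 204·2103 − 907·473
473⁻¹ ≡ 1196 (mod 2103), so k ≡ 1196·1695 ≡ 2031 (mod 2103).
x = 66 + 473·2031 = 960729.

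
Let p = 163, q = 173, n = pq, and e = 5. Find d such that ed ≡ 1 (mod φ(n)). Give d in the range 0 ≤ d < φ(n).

5573

φ(n) = (p−1)(q−1) = 162·172 = 27864.
Need d with 5·d ≡ 1 (mod 27864). Apply the extended Euclidean algorithm:
27864 = 5572*5 + 4
5 = 1*4 + 1
4 = 4*1 + 0
Back-substitute:
1 = 5 − 4
1 = −27864 + 5573·5
So 5·5573 ≡ 1 (mod 27864), hence d = 5573.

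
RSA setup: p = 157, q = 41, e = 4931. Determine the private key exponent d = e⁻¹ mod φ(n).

491

φ(n) = (p−1)(q−1) = 156·40 = 6240.
Need d with 4931·d ≡ 1 (mod 6240). Apply the extended Euclidean algorithm:
6240 = 1*4931 + 1309
4931 = 3*1309 + 1004
1309 = 1*1004 + 305
1004 = 3*305 + 89
305 = 3*89 + 38
89 = 2*38 + 13
38 = 2*13 + 12
13 = 1*12 + 1
12 = 12*1 + 0
Back-substitute:
1 = 13 − 12
1 = −38 + 3·13
1 = 3·89 − 7·38
1 = −7·305 + 24·89
1 = 24·1004 − 79·305
1 = −79·1309 + 103·1004
1 = 103·4931 − 388·1309
1 = −388·6240 + 491·4931
So 4931·491 ≡ 1 (mod 6240), hence d = 491.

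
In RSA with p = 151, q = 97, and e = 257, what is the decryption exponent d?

1793

φ(n) = (p−1)(q−1) = 150·96 = 14400.
Need d with 257·d ≡ 1 (mod 14400). Apply the extended Euclidean algorithm:
14400 = 56*257 + 8
257 = 32*8 + 1
8 = 8*1 + 0
Back-substitute:
1 = 257 − 32·8
1 = −32·14400 + 1793·257
So 257·1793 ≡ 1 (mod 14400), hence d = 1793.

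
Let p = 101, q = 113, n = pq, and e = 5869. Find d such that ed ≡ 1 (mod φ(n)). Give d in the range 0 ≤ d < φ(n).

φ(n) = (p−1)(q−1) = 100·112 = 11200.
Need d with 5869·d ≡ 1 (mod 11200). Apply the extended Euclidean algorithm:
11200 = 1×5869 + 5331
5869 = 1×5331 + 538
5331 = 9×538 + 489
538 = 1×489 + 49
489 = 9×49 + 48
49 = 1×48 + 1
48 = 48×1 + 0
Back-substitute:
1 = 49 − 48
1 = −489 + 10·49
1 = 10·538 − 11·489
1 = −11·5331 + 109·538
1 = 109·5869 − 120·5331
1 = −120·11200 + 229·5869
So 5869·229 ≡ 1 (mod 11200), hence d = 229.

229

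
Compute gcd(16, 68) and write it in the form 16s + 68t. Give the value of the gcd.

Apply Euclid's algorithm to 68 and 16:
68 = 4×16 + 4
16 = 4×4 + 0
gcd(16, 68) = 4.
Working backward:
4 = 68 − 4·16
So 4 = (1)·68 + (-4)·16.

4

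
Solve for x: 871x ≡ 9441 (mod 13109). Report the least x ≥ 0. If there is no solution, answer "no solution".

First find gcd(871, 13109):
13109 = 15·871 + 44
871 = 19·44 + 35
44 = 1·35 + 9
35 = 3·9 + 8
9 = 1·8 + 1
8 = 8·1 + 0
gcd = 1, so a unique solution mod 13109 exists.
Back-substitute for the Bézout coefficients:
1 = 9 − 8
1 = −35 + 4·9
1 = 4·44 − 5·35
1 = −5·871 + 99·44
1 = 99·13109 − 1490·871
So 871·(-1490) ≡ 1 (mod 13109), giving 871⁻¹ ≡ 11619.
x ≡ 871⁻¹·9441 ≡ 11619·9441 ≡ 11976 (mod 13109).

11976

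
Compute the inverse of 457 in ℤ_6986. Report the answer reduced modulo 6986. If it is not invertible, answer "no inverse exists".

2293

Run Euclid on (6986, 457):
6986 = 15·457 + 131
457 = 3·131 + 64
131 = 2·64 + 3
64 = 21·3 + 1
3 = 3·1 + 0
gcd = 1, so the inverse exists. Back-substitute:
1 = 64 − 21·3
1 = −21·131 + 43·64
1 = 43·457 − 150·131
1 = −150·6986 + 2293·457
So 457·2293 ≡ 1 (mod 6986).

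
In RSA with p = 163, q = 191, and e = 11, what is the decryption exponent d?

φ(n) = (p−1)(q−1) = 162·190 = 30780.
Need d with 11·d ≡ 1 (mod 30780). Apply the extended Euclidean algorithm:
30780 = 2798·11 + 2
11 = 5·2 + 1
2 = 2·1 + 0
Back-substitute:
1 = 11 − 5·2
1 = −5·30780 + 13991·11
So 11·13991 ≡ 1 (mod 30780), hence d = 13991.

13991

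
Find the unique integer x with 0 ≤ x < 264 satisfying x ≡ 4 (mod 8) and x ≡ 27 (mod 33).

60

Write x = 4 + 8·k. Then 8·k ≡ 27 − 4 ≡ 23 (mod 33).
Need 8⁻¹ mod 33. Extended Euclid on (33, 8):
33 = 4·8 + 1
8 = 8·1 + 0
Back-substitute:
1 = 33 − 4·8
8⁻¹ ≡ 29 (mod 33), so k ≡ 29·23 ≡ 7 (mod 33).
x = 4 + 8·7 = 60.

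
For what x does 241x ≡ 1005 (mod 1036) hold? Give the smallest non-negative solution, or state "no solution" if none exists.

937

First find gcd(241, 1036):
1036 = 4·241 + 72
241 = 3·72 + 25
72 = 2·25 + 22
25 = 1·22 + 3
22 = 7·3 + 1
3 = 3·1 + 0
gcd = 1, so a unique solution mod 1036 exists.
Back-substitute for the Bézout coefficients:
1 = 22 − 7·3
1 = −7·25 + 8·22
1 = 8·72 − 23·25
1 = −23·241 + 77·72
1 = 77·1036 − 331·241
So 241·(-331) ≡ 1 (mod 1036), giving 241⁻¹ ≡ 705.
x ≡ 241⁻¹·1005 ≡ 705·1005 ≡ 937 (mod 1036).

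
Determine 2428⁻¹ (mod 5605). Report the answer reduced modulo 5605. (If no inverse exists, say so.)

Run Euclid on (5605, 2428):
5605 = 2×2428 + 749
2428 = 3×749 + 181
749 = 4×181 + 25
181 = 7×25 + 6
25 = 4×6 + 1
6 = 6×1 + 0
Since gcd(2428, 5605) = 1, back-substitute to write 1 as a combination:
1 = 25 − 4·6
1 = −4·181 + 29·25
1 = 29·749 − 120·181
1 = −120·2428 + 389·749
1 = 389·5605 − 898·2428
Thus 2428·(-898) ≡ 1 (mod 5605); reducing, -898 mod 5605 = 4707.

4707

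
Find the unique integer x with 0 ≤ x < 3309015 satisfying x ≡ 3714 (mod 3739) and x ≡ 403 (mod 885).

Write x = 3714 + 3739·k. Then 3739·k ≡ 403 − 3714 ≡ 229 (mod 885).
Need 3739⁻¹ mod 885. Extended Euclid on (885, 199):
885 = 4·199 + 89
199 = 2·89 + 21
89 = 4·21 + 5
21 = 4·5 + 1
5 = 5·1 + 0
Back-substitute:
1 = 21 − 4·5
1 = −4·89 + 17·21
1 = 17·199 − 38·89
1 = −38·885 + 169·199
3739⁻¹ ≡ 169 (mod 885), so k ≡ 169·229 ≡ 646 (mod 885).
x = 3714 + 3739·646 = 2419108.

2419108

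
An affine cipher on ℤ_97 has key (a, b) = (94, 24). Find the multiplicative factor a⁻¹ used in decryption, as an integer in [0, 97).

32

gcd(97, 94) by repeated division:
97 = 1×94 + 3
94 = 31×3 + 1
3 = 3×1 + 0
Since gcd(94, 97) = 1, back-substitute to write 1 as a combination:
1 = 94 − 31·3
1 = −31·97 + 32·94
So 94·32 ≡ 1 (mod 97).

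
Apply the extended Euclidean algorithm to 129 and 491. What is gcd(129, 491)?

1

Repeated division:
491 = 3·129 + 104
129 = 1·104 + 25
104 = 4·25 + 4
25 = 6·4 + 1
4 = 4·1 + 0
gcd(129, 491) = 1.
Express as a combination:
1 = 25 − 6·4
1 = −6·104 + 25·25
1 = 25·129 − 31·104
1 = −31·491 + 118·129
So 1 = (-31)·491 + (118)·129.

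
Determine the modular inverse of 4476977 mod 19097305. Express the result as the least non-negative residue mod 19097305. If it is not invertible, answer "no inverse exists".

9716513

Run Euclid on (19097305, 4476977):
19097305 = 4*4476977 + 1189397
4476977 = 3*1189397 + 908786
1189397 = 1*908786 + 280611
908786 = 3*280611 + 66953
280611 = 4*66953 + 12799
66953 = 5*12799 + 2958
12799 = 4*2958 + 967
2958 = 3*967 + 57
967 = 16*57 + 55
57 = 1*55 + 2
55 = 27*2 + 1
2 = 2*1 + 0
The gcd is 1. Working backward:
1 = 55 − 27·2
1 = −27·57 + 28·55
1 = 28·967 − 475·57
1 = −475·2958 + 1453·967
1 = 1453·12799 − 6287·2958
1 = −6287·66953 + 32888·12799
1 = 32888·280611 − 137839·66953
1 = −137839·908786 + 446405·280611
1 = 446405·1189397 − 584244·908786
1 = −584244·4476977 + 2199137·1189397
1 = 2199137·19097305 − 9380792·4476977
Thus 4476977·(-9380792) ≡ 1 (mod 19097305); reducing, -9380792 mod 19097305 = 9716513.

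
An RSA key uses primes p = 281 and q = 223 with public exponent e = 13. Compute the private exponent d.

52597

φ(n) = (p−1)(q−1) = 280·222 = 62160.
Need d with 13·d ≡ 1 (mod 62160). Apply the extended Euclidean algorithm:
62160 = 4781×13 + 7
13 = 1×7 + 6
7 = 1×6 + 1
6 = 6×1 + 0
Back-substitute:
1 = 7 − 6
1 = −13 + 2·7
1 = 2·62160 − 9563·13
So 13·(-9563) ≡ 1 (mod 62160), hence d ≡ -9563 ≡ 52597 (mod 62160).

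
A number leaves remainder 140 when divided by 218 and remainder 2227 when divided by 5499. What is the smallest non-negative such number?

1162516

Write x = 140 + 218·k. Then 218·k ≡ 2227 − 140 ≡ 2087 (mod 5499).
Need 218⁻¹ mod 5499. Extended Euclid on (5499, 218):
5499 = 25*218 + 49
218 = 4*49 + 22
49 = 2*22 + 5
22 = 4*5 + 2
5 = 2*2 + 1
2 = 2*1 + 0
Back-substitute:
1 = 5 − 2·2
1 = −2·22 + 9·5
1 = 9·49 − 20·22
1 = −20·218 + 89·49
1 = 89·5499 − 2245·218
218⁻¹ ≡ 3254 (mod 5499), so k ≡ 3254·2087 ≡ 5332 (mod 5499).
x = 140 + 218·5332 = 1162516.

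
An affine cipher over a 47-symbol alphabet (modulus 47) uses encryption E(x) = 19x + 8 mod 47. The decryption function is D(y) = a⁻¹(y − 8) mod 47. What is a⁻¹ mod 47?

Apply the Euclidean algorithm to 47 and 19:
47 = 2·19 + 9
19 = 2·9 + 1
9 = 9·1 + 0
Since gcd(19, 47) = 1, back-substitute to write 1 as a combination:
1 = 19 − 2·9
1 = −2·47 + 5·19
So 19·5 ≡ 1 (mod 47).

5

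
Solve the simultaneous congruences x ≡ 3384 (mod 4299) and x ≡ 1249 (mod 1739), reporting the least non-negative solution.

2350638

Write x = 3384 + 4299·k. Then 4299·k ≡ 1249 − 3384 ≡ 1343 (mod 1739).
Need 4299⁻¹ mod 1739. Extended Euclid on (1739, 821):
1739 = 2·821 + 97
821 = 8·97 + 45
97 = 2·45 + 7
45 = 6·7 + 3
7 = 2·3 + 1
3 = 3·1 + 0
Back-substitute:
1 = 7 − 2·3
1 = −2·45 + 13·7
1 = 13·97 − 28·45
1 = −28·821 + 237·97
1 = 237·1739 − 502·821
4299⁻¹ ≡ 1237 (mod 1739), so k ≡ 1237·1343 ≡ 546 (mod 1739).
x = 3384 + 4299·546 = 2350638.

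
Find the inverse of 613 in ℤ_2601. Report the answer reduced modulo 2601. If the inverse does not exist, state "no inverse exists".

1990

Run Euclid on (2601, 613):
2601 = 4×613 + 149
613 = 4×149 + 17
149 = 8×17 + 13
17 = 1×13 + 4
13 = 3×4 + 1
4 = 4×1 + 0
Since gcd(613, 2601) = 1, back-substitute to write 1 as a combination:
1 = 13 − 3·4
1 = −3·17 + 4·13
1 = 4·149 − 35·17
1 = −35·613 + 144·149
1 = 144·2601 − 611·613
Thus 613·(-611) ≡ 1 (mod 2601); reducing, -611 mod 2601 = 1990.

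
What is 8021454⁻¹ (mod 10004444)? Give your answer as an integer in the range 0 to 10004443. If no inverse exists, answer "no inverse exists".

no inverse exists

Euclidean algorithm on 10004444, 8021454:
10004444 = 1·8021454 + 1982990
8021454 = 4·1982990 + 89494
1982990 = 22·89494 + 14122
89494 = 6·14122 + 4762
14122 = 2·4762 + 4598
4762 = 1·4598 + 164
4598 = 28·164 + 6
164 = 27·6 + 2
6 = 3·2 + 0
The gcd is 2, not 1, hence no inverse exists.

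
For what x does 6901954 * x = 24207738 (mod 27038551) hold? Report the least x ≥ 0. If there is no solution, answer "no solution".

First find gcd(6901954, 27038551):
27038551 = 3*6901954 + 6332689
6901954 = 1*6332689 + 569265
6332689 = 11*569265 + 70774
569265 = 8*70774 + 3073
70774 = 23*3073 + 95
3073 = 32*95 + 33
95 = 2*33 + 29
33 = 1*29 + 4
29 = 7*4 + 1
4 = 4*1 + 0
gcd = 1, so a unique solution mod 27038551 exists.
Back-substitute for the Bézout coefficients:
1 = 29 − 7·4
1 = −7·33 + 8·29
1 = 8·95 − 23·33
1 = −23·3073 + 744·95
1 = 744·70774 − 17135·3073
1 = −17135·569265 + 137824·70774
1 = 137824·6332689 − 1533199·569265
1 = −1533199·6901954 + 1671023·6332689
1 = 1671023·27038551 − 6546268·6901954
So 6901954·(-6546268) ≡ 1 (mod 27038551), giving 6901954⁻¹ ≡ 20492283.
x ≡ 6901954⁻¹·24207738 ≡ 20492283·24207738 ≡ 11088320 (mod 27038551).

11088320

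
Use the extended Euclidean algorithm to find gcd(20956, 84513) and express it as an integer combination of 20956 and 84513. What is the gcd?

13

Euclidean algorithm:
84513 = 4×20956 + 689
20956 = 30×689 + 286
689 = 2×286 + 117
286 = 2×117 + 52
117 = 2×52 + 13
52 = 4×13 + 0
gcd(20956, 84513) = 13.
Express as a combination:
13 = 117 − 2·52
13 = −2·286 + 5·117
13 = 5·689 − 12·286
13 = −12·20956 + 365·689
13 = 365·84513 − 1472·20956
So 13 = (365)·84513 + (-1472)·20956.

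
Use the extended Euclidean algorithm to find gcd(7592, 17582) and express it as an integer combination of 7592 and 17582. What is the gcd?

Apply Euclid's algorithm to 17582 and 7592:
17582 = 2*7592 + 2398
7592 = 3*2398 + 398
2398 = 6*398 + 10
398 = 39*10 + 8
10 = 1*8 + 2
8 = 4*2 + 0
gcd(7592, 17582) = 2.
Back-substituting:
2 = 10 − 8
2 = −398 + 40·10
2 = 40·2398 − 241·398
2 = −241·7592 + 763·2398
2 = 763·17582 − 1767·7592
So 2 = (763)·17582 + (-1767)·7592.

2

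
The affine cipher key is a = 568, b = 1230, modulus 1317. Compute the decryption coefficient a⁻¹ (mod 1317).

Apply the Euclidean algorithm to 1317 and 568:
1317 = 2*568 + 181
568 = 3*181 + 25
181 = 7*25 + 6
25 = 4*6 + 1
6 = 6*1 + 0
Since gcd(568, 1317) = 1, back-substitute to write 1 as a combination:
1 = 25 − 4·6
1 = −4·181 + 29·25
1 = 29·568 − 91·181
1 = −91·1317 + 211·568
So 568·211 ≡ 1 (mod 1317).

211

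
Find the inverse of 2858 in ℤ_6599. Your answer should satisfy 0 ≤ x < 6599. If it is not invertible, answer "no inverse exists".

Run Euclid on (6599, 2858):
6599 = 2×2858 + 883
2858 = 3×883 + 209
883 = 4×209 + 47
209 = 4×47 + 21
47 = 2×21 + 5
21 = 4×5 + 1
5 = 5×1 + 0
gcd = 1, so the inverse exists. Back-substitute:
1 = 21 − 4·5
1 = −4·47 + 9·21
1 = 9·209 − 40·47
1 = −40·883 + 169·209
1 = 169·2858 − 547·883
1 = −547·6599 + 1263·2858
So 2858·1263 ≡ 1 (mod 6599).

1263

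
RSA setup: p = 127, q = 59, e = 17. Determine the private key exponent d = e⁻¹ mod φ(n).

3869

φ(n) = (p−1)(q−1) = 126·58 = 7308.
Need d with 17·d ≡ 1 (mod 7308). Apply the extended Euclidean algorithm:
7308 = 429×17 + 15
17 = 1×15 + 2
15 = 7×2 + 1
2 = 2×1 + 0
Back-substitute:
1 = 15 − 7·2
1 = −7·17 + 8·15
1 = 8·7308 − 3439·17
So 17·(-3439) ≡ 1 (mod 7308), hence d ≡ -3439 ≡ 3869 (mod 7308).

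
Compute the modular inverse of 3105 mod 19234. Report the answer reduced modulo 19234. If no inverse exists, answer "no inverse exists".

gcd(19234, 3105) by repeated division:
19234 = 6·3105 + 604
3105 = 5·604 + 85
604 = 7·85 + 9
85 = 9·9 + 4
9 = 2·4 + 1
4 = 4·1 + 0
The gcd is 1. Working backward:
1 = 9 − 2·4
1 = −2·85 + 19·9
1 = 19·604 − 135·85
1 = −135·3105 + 694·604
1 = 694·19234 − 4299·3105
Hence 3105⁻¹ ≡ -4299 ≡ 14935 (mod 19234).

14935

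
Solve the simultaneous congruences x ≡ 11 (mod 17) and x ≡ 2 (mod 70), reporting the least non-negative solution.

912

Write x = 11 + 17·k. Then 17·k ≡ 2 − 11 ≡ 61 (mod 70).
Need 17⁻¹ mod 70. Extended Euclid on (70, 17):
70 = 4·17 + 2
17 = 8·2 + 1
2 = 2·1 + 0
Back-substitute:
1 = 17 − 8·2
1 = −8·70 + 33·17
17⁻¹ ≡ 33 (mod 70), so k ≡ 33·61 ≡ 53 (mod 70).
x = 11 + 17·53 = 912.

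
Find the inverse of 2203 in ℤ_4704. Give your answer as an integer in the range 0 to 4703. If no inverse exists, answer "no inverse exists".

2131

gcd(4704, 2203) by repeated division:
4704 = 2·2203 + 298
2203 = 7·298 + 117
298 = 2·117 + 64
117 = 1·64 + 53
64 = 1·53 + 11
53 = 4·11 + 9
11 = 1·9 + 2
9 = 4·2 + 1
2 = 2·1 + 0
The gcd is 1. Working backward:
1 = 9 − 4·2
1 = −4·11 + 5·9
1 = 5·53 − 24·11
1 = −24·64 + 29·53
1 = 29·117 − 53·64
1 = −53·298 + 135·117
1 = 135·2203 − 998·298
1 = −998·4704 + 2131·2203
So 2203·2131 ≡ 1 (mod 4704).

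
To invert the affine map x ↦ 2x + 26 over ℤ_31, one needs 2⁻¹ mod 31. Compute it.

16

Apply the Euclidean algorithm to 31 and 2:
31 = 15·2 + 1
2 = 2·1 + 0
The gcd is 1. Working backward:
1 = 31 − 15·2
Thus 2·(-15) ≡ 1 (mod 31); reducing, -15 mod 31 = 16.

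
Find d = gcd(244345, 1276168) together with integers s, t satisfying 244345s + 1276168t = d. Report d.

1

Euclidean algorithm:
1276168 = 5*244345 + 54443
244345 = 4*54443 + 26573
54443 = 2*26573 + 1297
26573 = 20*1297 + 633
1297 = 2*633 + 31
633 = 20*31 + 13
31 = 2*13 + 5
13 = 2*5 + 3
5 = 1*3 + 2
3 = 1*2 + 1
2 = 2*1 + 0
gcd(244345, 1276168) = 1.
Back-substituting:
1 = 3 − 2
1 = −5 + 2·3
1 = 2·13 − 5·5
1 = −5·31 + 12·13
1 = 12·633 − 245·31
1 = −245·1297 + 502·633
1 = 502·26573 − 10285·1297
1 = −10285·54443 + 21072·26573
1 = 21072·244345 − 94573·54443
1 = −94573·1276168 + 493937·244345
So 1 = (-94573)·1276168 + (493937)·244345.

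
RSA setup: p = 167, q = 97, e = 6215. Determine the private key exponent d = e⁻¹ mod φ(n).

3959

φ(n) = (p−1)(q−1) = 166·96 = 15936.
Need d with 6215·d ≡ 1 (mod 15936). Apply the extended Euclidean algorithm:
15936 = 2·6215 + 3506
6215 = 1·3506 + 2709
3506 = 1·2709 + 797
2709 = 3·797 + 318
797 = 2·318 + 161
318 = 1·161 + 157
161 = 1·157 + 4
157 = 39·4 + 1
4 = 4·1 + 0
Back-substitute:
1 = 157 − 39·4
1 = −39·161 + 40·157
1 = 40·318 − 79·161
1 = −79·797 + 198·318
1 = 198·2709 − 673·797
1 = −673·3506 + 871·2709
1 = 871·6215 − 1544·3506
1 = −1544·15936 + 3959·6215
So 6215·3959 ≡ 1 (mod 15936), hence d = 3959.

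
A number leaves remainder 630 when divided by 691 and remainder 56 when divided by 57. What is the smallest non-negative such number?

22742

Write x = 630 + 691·k. Then 691·k ≡ 56 − 630 ≡ 53 (mod 57).
Need 691⁻¹ mod 57. Extended Euclid on (57, 7):
57 = 8×7 + 1
7 = 7×1 + 0
Back-substitute:
1 = 57 − 8·7
691⁻¹ ≡ 49 (mod 57), so k ≡ 49·53 ≡ 32 (mod 57).
x = 630 + 691·32 = 22742.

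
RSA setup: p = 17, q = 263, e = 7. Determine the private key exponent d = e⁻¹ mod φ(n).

φ(n) = (p−1)(q−1) = 16·262 = 4192.
Need d with 7·d ≡ 1 (mod 4192). Apply the extended Euclidean algorithm:
4192 = 598*7 + 6
7 = 1*6 + 1
6 = 6*1 + 0
Back-substitute:
1 = 7 − 6
1 = −4192 + 599·7
So 7·599 ≡ 1 (mod 4192), hence d = 599.

599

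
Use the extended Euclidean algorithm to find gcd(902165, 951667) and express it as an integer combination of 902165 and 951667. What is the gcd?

1

Repeated division:
951667 = 1*902165 + 49502
902165 = 18*49502 + 11129
49502 = 4*11129 + 4986
11129 = 2*4986 + 1157
4986 = 4*1157 + 358
1157 = 3*358 + 83
358 = 4*83 + 26
83 = 3*26 + 5
26 = 5*5 + 1
5 = 5*1 + 0
gcd(902165, 951667) = 1.
Express as a combination:
1 = 26 − 5·5
1 = −5·83 + 16·26
1 = 16·358 − 69·83
1 = −69·1157 + 223·358
1 = 223·4986 − 961·1157
1 = −961·11129 + 2145·4986
1 = 2145·49502 − 9541·11129
1 = −9541·902165 + 173883·49502
1 = 173883·951667 − 183424·902165
So 1 = (173883)·951667 + (-183424)·902165.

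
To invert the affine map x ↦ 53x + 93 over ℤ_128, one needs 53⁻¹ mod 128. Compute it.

29

Extended Euclidean algorithm:
128 = 2·53 + 22
53 = 2·22 + 9
22 = 2·9 + 4
9 = 2·4 + 1
4 = 4·1 + 0
Since gcd(53, 128) = 1, back-substitute to write 1 as a combination:
1 = 9 − 2·4
1 = −2·22 + 5·9
1 = 5·53 − 12·22
1 = −12·128 + 29·53
So 53·29 ≡ 1 (mod 128).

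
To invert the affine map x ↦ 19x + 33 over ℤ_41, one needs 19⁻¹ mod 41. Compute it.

Apply the Euclidean algorithm to 41 and 19:
41 = 2×19 + 3
19 = 6×3 + 1
3 = 3×1 + 0
gcd = 1, so the inverse exists. Back-substitute:
1 = 19 − 6·3
1 = −6·41 + 13·19
So 19·13 ≡ 1 (mod 41).

13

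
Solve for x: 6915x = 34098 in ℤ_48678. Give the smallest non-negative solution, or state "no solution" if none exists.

First find gcd(6915, 48678):
48678 = 7*6915 + 273
6915 = 25*273 + 90
273 = 3*90 + 3
90 = 30*3 + 0
gcd = 3 and 3 | 34098, so solutions exist. Divide through by 3: 2305x ≡ 11366 (mod 16226).
Now find 2305⁻¹ mod 16226:
16226 = 7*2305 + 91
2305 = 25*91 + 30
91 = 3*30 + 1
30 = 30*1 + 0
Back-substitute:
1 = 91 − 3·30
1 = −3·2305 + 76·91
1 = 76·16226 − 535·2305
So 2305·(-535) ≡ 1 (mod 16226), i.e. 2305⁻¹ ≡ 15691.
Then x ≡ 15691·11366 ≡ 3940 (mod 16226); the smallest non-negative solution is x = 3940.

3940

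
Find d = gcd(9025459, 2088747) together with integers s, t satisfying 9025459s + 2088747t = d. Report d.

1

Repeated division:
9025459 = 4×2088747 + 670471
2088747 = 3×670471 + 77334
670471 = 8×77334 + 51799
77334 = 1×51799 + 25535
51799 = 2×25535 + 729
25535 = 35×729 + 20
729 = 36×20 + 9
20 = 2×9 + 2
9 = 4×2 + 1
2 = 2×1 + 0
gcd(9025459, 2088747) = 1.
Express as a combination:
1 = 9 − 4·2
1 = −4·20 + 9·9
1 = 9·729 − 328·20
1 = −328·25535 + 11489·729
1 = 11489·51799 − 23306·25535
1 = −23306·77334 + 34795·51799
1 = 34795·670471 − 301666·77334
1 = −301666·2088747 + 939793·670471
1 = 939793·9025459 − 4060838·2088747
So 1 = (939793)·9025459 + (-4060838)·2088747.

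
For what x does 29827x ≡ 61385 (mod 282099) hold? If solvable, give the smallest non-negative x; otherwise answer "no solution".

130577

First find gcd(29827, 282099):
282099 = 9×29827 + 13656
29827 = 2×13656 + 2515
13656 = 5×2515 + 1081
2515 = 2×1081 + 353
1081 = 3×353 + 22
353 = 16×22 + 1
22 = 22×1 + 0
gcd = 1, so a unique solution mod 282099 exists.
Back-substitute for the Bézout coefficients:
1 = 353 − 16·22
1 = −16·1081 + 49·353
1 = 49·2515 − 114·1081
1 = −114·13656 + 619·2515
1 = 619·29827 − 1352·13656
1 = −1352·282099 + 12787·29827
So 29827·(12787) ≡ 1 (mod 282099), giving 29827⁻¹ ≡ 12787.
x ≡ 29827⁻¹·61385 ≡ 12787·61385 ≡ 130577 (mod 282099).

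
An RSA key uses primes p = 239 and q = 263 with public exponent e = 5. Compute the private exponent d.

49885

φ(n) = (p−1)(q−1) = 238·262 = 62356.
Need d with 5·d ≡ 1 (mod 62356). Apply the extended Euclidean algorithm:
62356 = 12471*5 + 1
5 = 5*1 + 0
Back-substitute:
1 = 62356 − 12471·5
So 5·(-12471) ≡ 1 (mod 62356), hence d ≡ -12471 ≡ 49885 (mod 62356).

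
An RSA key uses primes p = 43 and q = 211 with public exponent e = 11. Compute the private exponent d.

φ(n) = (p−1)(q−1) = 42·210 = 8820.
Need d with 11·d ≡ 1 (mod 8820). Apply the extended Euclidean algorithm:
8820 = 801×11 + 9
11 = 1×9 + 2
9 = 4×2 + 1
2 = 2×1 + 0
Back-substitute:
1 = 9 − 4·2
1 = −4·11 + 5·9
1 = 5·8820 − 4009·11
So 11·(-4009) ≡ 1 (mod 8820), hence d ≡ -4009 ≡ 4811 (mod 8820).

4811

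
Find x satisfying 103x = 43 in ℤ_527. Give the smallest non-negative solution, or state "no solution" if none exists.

First find gcd(103, 527):
527 = 5*103 + 12
103 = 8*12 + 7
12 = 1*7 + 5
7 = 1*5 + 2
5 = 2*2 + 1
2 = 2*1 + 0
gcd = 1, so a unique solution mod 527 exists.
Back-substitute for the Bézout coefficients:
1 = 5 − 2·2
1 = −2·7 + 3·5
1 = 3·12 − 5·7
1 = −5·103 + 43·12
1 = 43·527 − 220·103
So 103·(-220) ≡ 1 (mod 527), giving 103⁻¹ ≡ 307.
x ≡ 103⁻¹·43 ≡ 307·43 ≡ 26 (mod 527).

26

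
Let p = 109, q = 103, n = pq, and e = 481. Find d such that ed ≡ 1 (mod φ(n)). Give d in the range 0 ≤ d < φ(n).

φ(n) = (p−1)(q−1) = 108·102 = 11016.
Need d with 481·d ≡ 1 (mod 11016). Apply the extended Euclidean algorithm:
11016 = 22×481 + 434
481 = 1×434 + 47
434 = 9×47 + 11
47 = 4×11 + 3
11 = 3×3 + 2
3 = 1×2 + 1
2 = 2×1 + 0
Back-substitute:
1 = 3 − 2
1 = −11 + 4·3
1 = 4·47 − 17·11
1 = −17·434 + 157·47
1 = 157·481 − 174·434
1 = −174·11016 + 3985·481
So 481·3985 ≡ 1 (mod 11016), hence d = 3985.

3985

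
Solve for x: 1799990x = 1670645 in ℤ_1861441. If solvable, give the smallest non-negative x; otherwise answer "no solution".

1636015

First find gcd(1799990, 1861441):
1861441 = 1·1799990 + 61451
1799990 = 29·61451 + 17911
61451 = 3·17911 + 7718
17911 = 2·7718 + 2475
7718 = 3·2475 + 293
2475 = 8·293 + 131
293 = 2·131 + 31
131 = 4·31 + 7
31 = 4·7 + 3
7 = 2·3 + 1
3 = 3·1 + 0
gcd = 1, so a unique solution mod 1861441 exists.
Back-substitute for the Bézout coefficients:
1 = 7 − 2·3
1 = −2·31 + 9·7
1 = 9·131 − 38·31
1 = −38·293 + 85·131
1 = 85·2475 − 718·293
1 = −718·7718 + 2239·2475
1 = 2239·17911 − 5196·7718
1 = −5196·61451 + 17827·17911
1 = 17827·1799990 − 522179·61451
1 = −522179·1861441 + 540006·1799990
So 1799990·(540006) ≡ 1 (mod 1861441), giving 1799990⁻¹ ≡ 540006.
x ≡ 1799990⁻¹·1670645 ≡ 540006·1670645 ≡ 1636015 (mod 1861441).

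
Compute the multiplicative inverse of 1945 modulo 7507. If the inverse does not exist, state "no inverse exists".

Run Euclid on (7507, 1945):
7507 = 3*1945 + 1672
1945 = 1*1672 + 273
1672 = 6*273 + 34
273 = 8*34 + 1
34 = 34*1 + 0
Since gcd(1945, 7507) = 1, back-substitute to write 1 as a combination:
1 = 273 − 8·34
1 = −8·1672 + 49·273
1 = 49·1945 − 57·1672
1 = −57·7507 + 220·1945
So 1945·220 ≡ 1 (mod 7507).

220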